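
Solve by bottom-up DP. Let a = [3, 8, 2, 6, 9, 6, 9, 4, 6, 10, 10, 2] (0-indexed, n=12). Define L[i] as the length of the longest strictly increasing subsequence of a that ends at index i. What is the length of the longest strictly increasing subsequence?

   i    0    1    2    3    4    5    6    7    8    9   10   11
a[i]    3    8    2    6    9    6    9    4    6   10   10    2
L[i]    1    2    1    2    3    2    3    2    3    4    4    1

4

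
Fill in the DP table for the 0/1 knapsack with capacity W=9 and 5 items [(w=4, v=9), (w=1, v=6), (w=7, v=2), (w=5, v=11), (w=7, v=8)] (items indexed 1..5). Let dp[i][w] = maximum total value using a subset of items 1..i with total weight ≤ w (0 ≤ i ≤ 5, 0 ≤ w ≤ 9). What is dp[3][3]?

6

i\w   0   1   2   3   4   5   6   7   8   9
  0   0   0   0   0   0   0   0   0   0   0
  1   0   0   0   0   9   9   9   9   9   9
  2   0   6   6   6   9  15  15  15  15  15
  3   0   6   6   6   9  15  15  15  15  15
  4   0   6   6   6   9  15  17  17  17  20
  5   0   6   6   6   9  15  17  17  17  20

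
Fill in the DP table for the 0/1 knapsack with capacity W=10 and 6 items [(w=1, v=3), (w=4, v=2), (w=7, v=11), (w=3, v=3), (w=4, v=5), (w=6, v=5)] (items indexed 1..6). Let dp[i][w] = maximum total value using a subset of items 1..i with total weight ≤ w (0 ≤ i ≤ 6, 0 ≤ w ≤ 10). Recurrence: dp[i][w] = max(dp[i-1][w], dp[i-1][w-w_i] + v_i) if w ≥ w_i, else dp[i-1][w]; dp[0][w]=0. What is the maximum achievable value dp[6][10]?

14

i\w   0   1   2   3   4   5   6   7   8   9  10
  0   0   0   0   0   0   0   0   0   0   0   0
  1   0   3   3   3   3   3   3   3   3   3   3
  2   0   3   3   3   3   5   5   5   5   5   5
  3   0   3   3   3   3   5   5  11  14  14  14
  4   0   3   3   3   6   6   6  11  14  14  14
  5   0   3   3   3   6   8   8  11  14  14  14
  6   0   3   3   3   6   8   8  11  14  14  14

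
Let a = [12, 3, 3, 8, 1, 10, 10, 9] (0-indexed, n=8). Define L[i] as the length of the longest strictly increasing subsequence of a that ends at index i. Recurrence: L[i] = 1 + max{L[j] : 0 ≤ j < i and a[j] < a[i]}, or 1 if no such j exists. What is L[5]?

3

   i    0    1    2    3    4    5    6    7
a[i]   12    3    3    8    1   10   10    9
L[i]    1    1    1    2    1    3    3    3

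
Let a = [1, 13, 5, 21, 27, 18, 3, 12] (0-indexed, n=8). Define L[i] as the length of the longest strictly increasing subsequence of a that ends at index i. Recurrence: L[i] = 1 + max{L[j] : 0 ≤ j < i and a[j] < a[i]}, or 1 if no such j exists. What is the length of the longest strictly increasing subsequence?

4

   i    0    1    2    3    4    5    6    7
a[i]    1   13    5   21   27   18    3   12
L[i]    1    2    2    3    4    3    2    3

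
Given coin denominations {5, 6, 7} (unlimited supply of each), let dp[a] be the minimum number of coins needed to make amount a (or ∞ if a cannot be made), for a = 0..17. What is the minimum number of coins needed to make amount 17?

3

 a  0  1  2  3  4  5  6  7  8  9 10 11 12 13 14 15 16 17
dp  0  -  -  -  -  1  1  1  -  -  2  2  2  2  2  3  3  3
(- denotes ∞ / unreachable)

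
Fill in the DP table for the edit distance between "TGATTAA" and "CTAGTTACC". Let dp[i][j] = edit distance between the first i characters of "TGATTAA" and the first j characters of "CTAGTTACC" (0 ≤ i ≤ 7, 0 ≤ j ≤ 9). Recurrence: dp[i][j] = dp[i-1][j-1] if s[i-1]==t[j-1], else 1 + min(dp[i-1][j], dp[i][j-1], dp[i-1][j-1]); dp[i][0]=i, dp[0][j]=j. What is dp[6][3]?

4

   ''  C  T  A  G  T  T  A  C  C
''  0  1  2  3  4  5  6  7  8  9
 T  1  1  1  2  3  4  5  6  7  8
 G  2  2  2  2  2  3  4  5  6  7
 A  3  3  3  2  3  3  4  4  5  6
 T  4  4  3  3  3  3  3  4  5  6
 T  5  5  4  4  4  3  3  4  5  6
 A  6  6  5  4  5  4  4  3  4  5
 A  7  7  6  5  5  5  5  4  4  5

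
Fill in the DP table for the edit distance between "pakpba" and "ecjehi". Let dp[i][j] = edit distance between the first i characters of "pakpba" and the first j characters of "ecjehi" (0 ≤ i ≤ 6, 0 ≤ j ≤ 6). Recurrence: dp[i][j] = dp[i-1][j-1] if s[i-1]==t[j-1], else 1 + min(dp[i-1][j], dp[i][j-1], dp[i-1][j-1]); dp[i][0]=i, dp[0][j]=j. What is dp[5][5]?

5

   ''  e  c  j  e  h  i
''  0  1  2  3  4  5  6
 p  1  1  2  3  4  5  6
 a  2  2  2  3  4  5  6
 k  3  3  3  3  4  5  6
 p  4  4  4  4  4  5  6
 b  5  5  5  5  5  5  6
 a  6  6  6  6  6  6  6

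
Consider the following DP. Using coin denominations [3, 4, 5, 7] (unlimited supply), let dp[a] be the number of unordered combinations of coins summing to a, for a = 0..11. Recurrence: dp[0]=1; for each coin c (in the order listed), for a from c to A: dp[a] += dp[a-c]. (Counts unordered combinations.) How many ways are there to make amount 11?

3

after  coin     0     1     2     3     4     5     6     7     8     9    10    11
          3     1     0     0     1     0     0     1     0     0     1     0     0
          4     1     0     0     1     1     0     1     1     1     1     1     1
          5     1     0     0     1     1     1     1     1     2     2     2     2
          7     1     0     0     1     1     1     1     2     2     2     3     3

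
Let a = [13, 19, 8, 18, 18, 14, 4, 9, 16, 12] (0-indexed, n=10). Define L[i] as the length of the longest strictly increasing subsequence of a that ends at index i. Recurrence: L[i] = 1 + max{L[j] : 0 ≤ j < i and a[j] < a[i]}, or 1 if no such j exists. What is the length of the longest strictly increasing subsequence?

3

   i    0    1    2    3    4    5    6    7    8    9
a[i]   13   19    8   18   18   14    4    9   16   12
L[i]    1    2    1    2    2    2    1    2    3    3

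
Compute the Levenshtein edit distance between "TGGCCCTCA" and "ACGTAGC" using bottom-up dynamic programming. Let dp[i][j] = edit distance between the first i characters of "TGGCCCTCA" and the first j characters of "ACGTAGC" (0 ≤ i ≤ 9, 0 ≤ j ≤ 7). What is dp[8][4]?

   ''  A  C  G  T  A  G  C
''  0  1  2  3  4  5  6  7
 T  1  1  2  3  3  4  5  6
 G  2  2  2  2  3  4  4  5
 G  3  3  3  2  3  4  4  5
 C  4  4  3  3  3  4  5  4
 C  5  5  4  4  4  4  5  5
 C  6  6  5  5  5  5  5  5
 T  7  7  6  6  5  6  6  6
 C  8  8  7  7  6  6  7  6
 A  9  8  8  8  7  6  7  7

6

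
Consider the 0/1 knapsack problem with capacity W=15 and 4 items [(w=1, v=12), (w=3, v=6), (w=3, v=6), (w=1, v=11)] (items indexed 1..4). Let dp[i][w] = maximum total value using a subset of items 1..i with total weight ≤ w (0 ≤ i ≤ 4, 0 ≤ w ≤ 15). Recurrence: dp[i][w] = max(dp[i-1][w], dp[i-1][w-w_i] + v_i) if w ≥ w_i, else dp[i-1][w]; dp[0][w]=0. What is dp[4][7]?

29

i\w   0   1   2   3   4   5   6   7   8   9  10  11  12  13  14  15
  0   0   0   0   0   0   0   0   0   0   0   0   0   0   0   0   0
  1   0  12  12  12  12  12  12  12  12  12  12  12  12  12  12  12
  2   0  12  12  12  18  18  18  18  18  18  18  18  18  18  18  18
  3   0  12  12  12  18  18  18  24  24  24  24  24  24  24  24  24
  4   0  12  23  23  23  29  29  29  35  35  35  35  35  35  35  35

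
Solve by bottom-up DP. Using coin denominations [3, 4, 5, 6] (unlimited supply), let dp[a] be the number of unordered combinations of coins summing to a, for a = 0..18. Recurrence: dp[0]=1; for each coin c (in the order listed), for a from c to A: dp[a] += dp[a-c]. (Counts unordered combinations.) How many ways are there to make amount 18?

after  coin     0     1     2     3     4     5     6     7     8     9    10    11    12    13    14    15    16    17    18
          3     1     0     0     1     0     0     1     0     0     1     0     0     1     0     0     1     0     0     1
          4     1     0     0     1     1     0     1     1     1     1     1     1     2     1     1     2     2     1     2
          5     1     0     0     1     1     1     1     1     2     2     2     2     3     3     3     4     4     4     5
          6     1     0     0     1     1     1     2     1     2     3     3     3     5     4     5     7     7     7    10

10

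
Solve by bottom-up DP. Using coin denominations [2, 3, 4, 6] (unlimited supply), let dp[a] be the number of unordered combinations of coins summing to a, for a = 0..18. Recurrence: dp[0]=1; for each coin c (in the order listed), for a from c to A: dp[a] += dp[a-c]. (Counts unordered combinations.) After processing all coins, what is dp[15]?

11

after  coin     0     1     2     3     4     5     6     7     8     9    10    11    12    13    14    15    16    17    18
          2     1     0     1     0     1     0     1     0     1     0     1     0     1     0     1     0     1     0     1
          3     1     0     1     1     1     1     2     1     2     2     2     2     3     2     3     3     3     3     4
          4     1     0     1     1     2     1     3     2     4     3     5     4     7     5     8     7    10     8    12
          6     1     0     1     1     2     1     4     2     5     4     7     5    11     7    13    11    17    13    23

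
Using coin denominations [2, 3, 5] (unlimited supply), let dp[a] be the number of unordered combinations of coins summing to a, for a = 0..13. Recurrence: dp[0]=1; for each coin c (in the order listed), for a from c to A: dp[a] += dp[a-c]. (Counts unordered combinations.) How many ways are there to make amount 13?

5

after  coin     0     1     2     3     4     5     6     7     8     9    10    11    12    13
          2     1     0     1     0     1     0     1     0     1     0     1     0     1     0
          3     1     0     1     1     1     1     2     1     2     2     2     2     3     2
          5     1     0     1     1     1     2     2     2     3     3     4     4     5     5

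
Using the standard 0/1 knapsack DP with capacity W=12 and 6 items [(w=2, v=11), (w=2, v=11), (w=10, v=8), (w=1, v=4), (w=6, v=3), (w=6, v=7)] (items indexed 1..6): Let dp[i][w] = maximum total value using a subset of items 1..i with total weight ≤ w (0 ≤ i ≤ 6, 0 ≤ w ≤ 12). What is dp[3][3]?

i\w   0   1   2   3   4   5   6   7   8   9  10  11  12
  0   0   0   0   0   0   0   0   0   0   0   0   0   0
  1   0   0  11  11  11  11  11  11  11  11  11  11  11
  2   0   0  11  11  22  22  22  22  22  22  22  22  22
  3   0   0  11  11  22  22  22  22  22  22  22  22  22
  4   0   4  11  15  22  26  26  26  26  26  26  26  26
  5   0   4  11  15  22  26  26  26  26  26  26  29  29
  6   0   4  11  15  22  26  26  26  26  26  29  33  33

11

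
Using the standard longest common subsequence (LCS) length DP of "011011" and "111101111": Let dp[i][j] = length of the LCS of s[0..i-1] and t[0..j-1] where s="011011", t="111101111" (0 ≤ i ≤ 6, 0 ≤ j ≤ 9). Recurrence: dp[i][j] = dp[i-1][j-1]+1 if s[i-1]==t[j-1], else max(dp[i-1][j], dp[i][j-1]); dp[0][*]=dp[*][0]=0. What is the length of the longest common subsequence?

   ''  1  1  1  1  0  1  1  1  1
''  0  0  0  0  0  0  0  0  0  0
 0  0  0  0  0  0  1  1  1  1  1
 1  0  1  1  1  1  1  2  2  2  2
 1  0  1  2  2  2  2  2  3  3  3
 0  0  1  2  2  2  3  3  3  3  3
 1  0  1  2  3  3  3  4  4  4  4
 1  0  1  2  3  4  4  4  5  5  5

5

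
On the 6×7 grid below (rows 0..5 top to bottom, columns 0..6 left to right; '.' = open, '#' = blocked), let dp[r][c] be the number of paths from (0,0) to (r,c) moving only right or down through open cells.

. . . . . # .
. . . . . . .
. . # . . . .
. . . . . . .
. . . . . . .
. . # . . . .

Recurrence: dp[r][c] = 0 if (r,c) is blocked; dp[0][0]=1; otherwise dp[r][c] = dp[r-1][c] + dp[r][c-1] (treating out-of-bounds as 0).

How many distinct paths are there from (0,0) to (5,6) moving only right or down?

r\c   0   1   2   3   4   5   6
  0   1   1   1   1   1   0   0
  1   1   2   3   4   5   5   5
  2   1   3   0   4   9  14  19
  3   1   4   4   8  17  31  50
  4   1   5   9  17  34  65 115
  5   1   6   0  17  51 116 231

231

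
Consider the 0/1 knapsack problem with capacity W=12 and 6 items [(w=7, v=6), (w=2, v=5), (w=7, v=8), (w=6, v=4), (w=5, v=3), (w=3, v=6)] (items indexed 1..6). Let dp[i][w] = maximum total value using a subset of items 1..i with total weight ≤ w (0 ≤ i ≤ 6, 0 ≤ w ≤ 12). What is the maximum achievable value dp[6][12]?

19

i\w   0   1   2   3   4   5   6   7   8   9  10  11  12
  0   0   0   0   0   0   0   0   0   0   0   0   0   0
  1   0   0   0   0   0   0   0   6   6   6   6   6   6
  2   0   0   5   5   5   5   5   6   6  11  11  11  11
  3   0   0   5   5   5   5   5   8   8  13  13  13  13
  4   0   0   5   5   5   5   5   8   9  13  13  13  13
  5   0   0   5   5   5   5   5   8   9  13  13  13  13
  6   0   0   5   6   6  11  11  11  11  13  14  15  19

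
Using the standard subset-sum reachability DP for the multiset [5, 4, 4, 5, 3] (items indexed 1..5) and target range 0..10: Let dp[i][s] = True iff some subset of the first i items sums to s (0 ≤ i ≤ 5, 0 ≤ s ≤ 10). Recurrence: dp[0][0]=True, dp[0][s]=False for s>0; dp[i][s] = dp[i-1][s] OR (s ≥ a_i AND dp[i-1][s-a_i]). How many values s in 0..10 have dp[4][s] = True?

i\s   0   1   2   3   4   5   6   7   8   9  10
  0   T   F   F   F   F   F   F   F   F   F   F
  1   T   F   F   F   F   T   F   F   F   F   F
  2   T   F   F   F   T   T   F   F   F   T   F
  3   T   F   F   F   T   T   F   F   T   T   F
  4   T   F   F   F   T   T   F   F   T   T   T
  5   T   F   F   T   T   T   F   T   T   T   T

6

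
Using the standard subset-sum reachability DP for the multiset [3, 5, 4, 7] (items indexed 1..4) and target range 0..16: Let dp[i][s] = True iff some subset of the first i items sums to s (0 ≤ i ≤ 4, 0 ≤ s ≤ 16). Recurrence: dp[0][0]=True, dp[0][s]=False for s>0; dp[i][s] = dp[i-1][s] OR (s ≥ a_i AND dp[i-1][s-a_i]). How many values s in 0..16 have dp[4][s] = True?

13

i\s   0   1   2   3   4   5   6   7   8   9  10  11  12  13  14  15  16
  0   T   F   F   F   F   F   F   F   F   F   F   F   F   F   F   F   F
  1   T   F   F   T   F   F   F   F   F   F   F   F   F   F   F   F   F
  2   T   F   F   T   F   T   F   F   T   F   F   F   F   F   F   F   F
  3   T   F   F   T   T   T   F   T   T   T   F   F   T   F   F   F   F
  4   T   F   F   T   T   T   F   T   T   T   T   T   T   F   T   T   T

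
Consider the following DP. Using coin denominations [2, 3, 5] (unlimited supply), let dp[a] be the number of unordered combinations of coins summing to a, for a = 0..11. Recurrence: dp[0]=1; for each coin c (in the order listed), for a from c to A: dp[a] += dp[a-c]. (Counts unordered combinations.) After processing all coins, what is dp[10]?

after  coin     0     1     2     3     4     5     6     7     8     9    10    11
          2     1     0     1     0     1     0     1     0     1     0     1     0
          3     1     0     1     1     1     1     2     1     2     2     2     2
          5     1     0     1     1     1     2     2     2     3     3     4     4

4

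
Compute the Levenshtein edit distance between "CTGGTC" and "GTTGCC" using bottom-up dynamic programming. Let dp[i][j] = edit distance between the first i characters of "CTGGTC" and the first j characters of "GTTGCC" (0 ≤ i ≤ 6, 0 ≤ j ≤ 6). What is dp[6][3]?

   ''  G  T  T  G  C  C
''  0  1  2  3  4  5  6
 C  1  1  2  3  4  4  5
 T  2  2  1  2  3  4  5
 G  3  2  2  2  2  3  4
 G  4  3  3  3  2  3  4
 T  5  4  3  3  3  3  4
 C  6  5  4  4  4  3  3

4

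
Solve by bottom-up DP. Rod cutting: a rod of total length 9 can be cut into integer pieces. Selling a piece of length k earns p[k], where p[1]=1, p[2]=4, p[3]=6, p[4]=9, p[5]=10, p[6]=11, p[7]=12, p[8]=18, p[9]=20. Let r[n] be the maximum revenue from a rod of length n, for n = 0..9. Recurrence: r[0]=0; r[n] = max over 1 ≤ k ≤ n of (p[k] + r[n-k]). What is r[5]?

10

   n    0    1    2    3    4    5    6    7    8    9
r[n]    0    1    4    6    9   10   13   15   18   20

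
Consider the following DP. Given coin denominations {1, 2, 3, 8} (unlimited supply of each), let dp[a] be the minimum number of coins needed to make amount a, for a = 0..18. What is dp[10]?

 a  0  1  2  3  4  5  6  7  8  9 10 11 12 13 14 15 16 17 18
dp  0  1  1  1  2  2  2  3  1  2  2  2  3  3  3  4  2  3  3

2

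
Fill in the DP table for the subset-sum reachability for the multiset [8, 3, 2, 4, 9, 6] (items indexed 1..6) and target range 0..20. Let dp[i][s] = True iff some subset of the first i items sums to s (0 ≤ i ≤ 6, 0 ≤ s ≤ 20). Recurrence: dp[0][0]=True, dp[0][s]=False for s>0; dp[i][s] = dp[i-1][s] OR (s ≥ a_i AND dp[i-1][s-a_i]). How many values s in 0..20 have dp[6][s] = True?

i\s   0   1   2   3   4   5   6   7   8   9  10  11  12  13  14  15  16  17  18  19  20
  0   T   F   F   F   F   F   F   F   F   F   F   F   F   F   F   F   F   F   F   F   F
  1   T   F   F   F   F   F   F   F   T   F   F   F   F   F   F   F   F   F   F   F   F
  2   T   F   F   T   F   F   F   F   T   F   F   T   F   F   F   F   F   F   F   F   F
  3   T   F   T   T   F   T   F   F   T   F   T   T   F   T   F   F   F   F   F   F   F
  4   T   F   T   T   T   T   T   T   T   T   T   T   T   T   T   T   F   T   F   F   F
  5   T   F   T   T   T   T   T   T   T   T   T   T   T   T   T   T   T   T   T   T   T
  6   T   F   T   T   T   T   T   T   T   T   T   T   T   T   T   T   T   T   T   T   T

20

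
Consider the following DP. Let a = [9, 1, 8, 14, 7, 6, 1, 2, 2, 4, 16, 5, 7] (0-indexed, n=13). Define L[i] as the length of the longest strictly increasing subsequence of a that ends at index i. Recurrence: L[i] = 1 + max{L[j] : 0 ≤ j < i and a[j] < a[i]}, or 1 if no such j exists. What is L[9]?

   i    0    1    2    3    4    5    6    7    8    9   10   11   12
a[i]    9    1    8   14    7    6    1    2    2    4   16    5    7
L[i]    1    1    2    3    2    2    1    2    2    3    4    4    5

3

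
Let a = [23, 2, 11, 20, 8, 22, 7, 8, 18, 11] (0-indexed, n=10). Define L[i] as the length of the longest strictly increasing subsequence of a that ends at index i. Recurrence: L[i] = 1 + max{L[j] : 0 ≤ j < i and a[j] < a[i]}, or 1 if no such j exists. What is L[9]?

   i    0    1    2    3    4    5    6    7    8    9
a[i]   23    2   11   20    8   22    7    8   18   11
L[i]    1    1    2    3    2    4    2    3    4    4

4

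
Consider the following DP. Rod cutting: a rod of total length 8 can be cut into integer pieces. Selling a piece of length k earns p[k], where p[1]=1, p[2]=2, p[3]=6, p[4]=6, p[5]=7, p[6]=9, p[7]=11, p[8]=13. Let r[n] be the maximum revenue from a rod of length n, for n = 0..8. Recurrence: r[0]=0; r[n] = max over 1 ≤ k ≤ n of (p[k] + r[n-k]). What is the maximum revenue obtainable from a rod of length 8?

14

   n    0    1    2    3    4    5    6    7    8
r[n]    0    1    2    6    7    8   12   13   14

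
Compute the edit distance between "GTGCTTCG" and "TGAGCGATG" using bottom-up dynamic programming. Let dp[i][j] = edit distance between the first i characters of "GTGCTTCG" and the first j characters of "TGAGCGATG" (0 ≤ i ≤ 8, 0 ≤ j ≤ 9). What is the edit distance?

   ''  T  G  A  G  C  G  A  T  G
''  0  1  2  3  4  5  6  7  8  9
 G  1  1  1  2  3  4  5  6  7  8
 T  2  1  2  2  3  4  5  6  6  7
 G  3  2  1  2  2  3  4  5  6  6
 C  4  3  2  2  3  2  3  4  5  6
 T  5  4  3  3  3  3  3  4  4  5
 T  6  5  4  4  4  4  4  4  4  5
 C  7  6  5  5  5  4  5  5  5  5
 G  8  7  6  6  5  5  4  5  6  5

5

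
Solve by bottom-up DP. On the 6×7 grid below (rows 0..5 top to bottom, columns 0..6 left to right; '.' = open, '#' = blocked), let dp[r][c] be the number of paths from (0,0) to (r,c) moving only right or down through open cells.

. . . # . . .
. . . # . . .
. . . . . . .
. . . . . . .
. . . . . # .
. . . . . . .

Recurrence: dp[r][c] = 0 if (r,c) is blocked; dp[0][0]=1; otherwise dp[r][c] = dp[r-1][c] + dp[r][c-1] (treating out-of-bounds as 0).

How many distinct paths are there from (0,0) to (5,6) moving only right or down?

r\c   0   1   2   3   4   5   6
  0   1   1   1   0   0   0   0
  1   1   2   3   0   0   0   0
  2   1   3   6   6   6   6   6
  3   1   4  10  16  22  28  34
  4   1   5  15  31  53   0  34
  5   1   6  21  52 105 105 139

139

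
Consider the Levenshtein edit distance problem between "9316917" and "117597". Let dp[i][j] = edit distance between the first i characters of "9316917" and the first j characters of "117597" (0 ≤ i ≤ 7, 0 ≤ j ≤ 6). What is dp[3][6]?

6

   ''  1  1  7  5  9  7
''  0  1  2  3  4  5  6
 9  1  1  2  3  4  4  5
 3  2  2  2  3  4  5  5
 1  3  2  2  3  4  5  6
 6  4  3  3  3  4  5  6
 9  5  4  4  4  4  4  5
 1  6  5  4  5  5  5  5
 7  7  6  5  4  5  6  5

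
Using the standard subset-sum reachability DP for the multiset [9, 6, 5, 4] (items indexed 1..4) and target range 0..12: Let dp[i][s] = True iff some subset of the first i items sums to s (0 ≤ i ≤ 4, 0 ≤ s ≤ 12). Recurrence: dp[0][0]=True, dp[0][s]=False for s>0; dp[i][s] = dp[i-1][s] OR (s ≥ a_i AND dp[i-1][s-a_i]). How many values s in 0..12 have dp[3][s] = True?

i\s   0   1   2   3   4   5   6   7   8   9  10  11  12
  0   T   F   F   F   F   F   F   F   F   F   F   F   F
  1   T   F   F   F   F   F   F   F   F   T   F   F   F
  2   T   F   F   F   F   F   T   F   F   T   F   F   F
  3   T   F   F   F   F   T   T   F   F   T   F   T   F
  4   T   F   F   F   T   T   T   F   F   T   T   T   F

5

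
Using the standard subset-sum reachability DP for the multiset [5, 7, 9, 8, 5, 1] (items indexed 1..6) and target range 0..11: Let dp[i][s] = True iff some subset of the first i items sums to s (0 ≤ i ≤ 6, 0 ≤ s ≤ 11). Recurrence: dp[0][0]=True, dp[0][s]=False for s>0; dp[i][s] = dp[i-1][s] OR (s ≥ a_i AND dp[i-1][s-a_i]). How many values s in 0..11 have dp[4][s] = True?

i\s   0   1   2   3   4   5   6   7   8   9  10  11
  0   T   F   F   F   F   F   F   F   F   F   F   F
  1   T   F   F   F   F   T   F   F   F   F   F   F
  2   T   F   F   F   F   T   F   T   F   F   F   F
  3   T   F   F   F   F   T   F   T   F   T   F   F
  4   T   F   F   F   F   T   F   T   T   T   F   F
  5   T   F   F   F   F   T   F   T   T   T   T   F
  6   T   T   F   F   F   T   T   T   T   T   T   T

5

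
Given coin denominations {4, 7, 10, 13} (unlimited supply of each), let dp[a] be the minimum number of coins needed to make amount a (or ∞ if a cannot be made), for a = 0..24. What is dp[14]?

2

 a  0  1  2  3  4  5  6  7  8  9 10 11 12 13 14 15 16 17 18 19 20 21 22 23 24
dp  0  -  -  -  1  -  -  1  2  -  1  2  3  1  2  3  4  2  3  4  2  3  4  2  3
(- denotes ∞ / unreachable)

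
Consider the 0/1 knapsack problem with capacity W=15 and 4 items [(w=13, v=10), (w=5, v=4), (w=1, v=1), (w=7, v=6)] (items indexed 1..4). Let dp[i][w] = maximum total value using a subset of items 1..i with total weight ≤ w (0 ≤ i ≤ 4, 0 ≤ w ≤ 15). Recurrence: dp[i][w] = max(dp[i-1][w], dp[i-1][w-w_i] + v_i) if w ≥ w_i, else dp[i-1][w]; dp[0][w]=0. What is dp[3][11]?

i\w   0   1   2   3   4   5   6   7   8   9  10  11  12  13  14  15
  0   0   0   0   0   0   0   0   0   0   0   0   0   0   0   0   0
  1   0   0   0   0   0   0   0   0   0   0   0   0   0  10  10  10
  2   0   0   0   0   0   4   4   4   4   4   4   4   4  10  10  10
  3   0   1   1   1   1   4   5   5   5   5   5   5   5  10  11  11
  4   0   1   1   1   1   4   5   6   7   7   7   7  10  11  11  11

5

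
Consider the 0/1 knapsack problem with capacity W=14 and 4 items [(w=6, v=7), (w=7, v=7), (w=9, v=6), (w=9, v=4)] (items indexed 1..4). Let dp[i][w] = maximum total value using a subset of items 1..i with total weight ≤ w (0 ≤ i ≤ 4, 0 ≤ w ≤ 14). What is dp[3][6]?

i\w   0   1   2   3   4   5   6   7   8   9  10  11  12  13  14
  0   0   0   0   0   0   0   0   0   0   0   0   0   0   0   0
  1   0   0   0   0   0   0   7   7   7   7   7   7   7   7   7
  2   0   0   0   0   0   0   7   7   7   7   7   7   7  14  14
  3   0   0   0   0   0   0   7   7   7   7   7   7   7  14  14
  4   0   0   0   0   0   0   7   7   7   7   7   7   7  14  14

7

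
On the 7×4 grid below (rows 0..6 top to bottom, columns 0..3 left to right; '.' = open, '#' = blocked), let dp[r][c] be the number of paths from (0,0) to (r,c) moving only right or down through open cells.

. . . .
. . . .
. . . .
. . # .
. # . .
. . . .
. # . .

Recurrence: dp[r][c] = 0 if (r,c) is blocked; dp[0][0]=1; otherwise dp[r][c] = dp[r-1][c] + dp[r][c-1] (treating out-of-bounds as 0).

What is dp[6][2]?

r\c   0   1   2   3
  0   1   1   1   1
  1   1   2   3   4
  2   1   3   6  10
  3   1   4   0  10
  4   1   0   0  10
  5   1   1   1  11
  6   1   0   1  12

1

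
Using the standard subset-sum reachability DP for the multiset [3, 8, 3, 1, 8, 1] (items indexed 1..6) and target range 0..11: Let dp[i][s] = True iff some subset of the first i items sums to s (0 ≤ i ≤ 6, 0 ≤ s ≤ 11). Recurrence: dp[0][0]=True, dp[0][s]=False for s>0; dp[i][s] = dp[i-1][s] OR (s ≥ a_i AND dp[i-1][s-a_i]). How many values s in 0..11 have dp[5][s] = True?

9

i\s   0   1   2   3   4   5   6   7   8   9  10  11
  0   T   F   F   F   F   F   F   F   F   F   F   F
  1   T   F   F   T   F   F   F   F   F   F   F   F
  2   T   F   F   T   F   F   F   F   T   F   F   T
  3   T   F   F   T   F   F   T   F   T   F   F   T
  4   T   T   F   T   T   F   T   T   T   T   F   T
  5   T   T   F   T   T   F   T   T   T   T   F   T
  6   T   T   T   T   T   T   T   T   T   T   T   T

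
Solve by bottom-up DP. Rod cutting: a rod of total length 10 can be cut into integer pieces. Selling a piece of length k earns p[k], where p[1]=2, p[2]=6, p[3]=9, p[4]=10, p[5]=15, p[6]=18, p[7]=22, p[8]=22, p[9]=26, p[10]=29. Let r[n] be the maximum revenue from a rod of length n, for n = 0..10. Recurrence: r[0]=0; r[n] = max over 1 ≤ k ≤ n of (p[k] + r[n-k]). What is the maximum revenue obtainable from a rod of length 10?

   n    0    1    2    3    4    5    6    7    8    9   10
r[n]    0    2    6    9   12   15   18   22   24   28   31

31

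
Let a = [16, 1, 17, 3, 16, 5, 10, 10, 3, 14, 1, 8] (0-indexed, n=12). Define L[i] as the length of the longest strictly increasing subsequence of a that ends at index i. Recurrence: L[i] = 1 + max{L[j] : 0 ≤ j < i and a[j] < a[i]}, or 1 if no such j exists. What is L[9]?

5

   i    0    1    2    3    4    5    6    7    8    9   10   11
a[i]   16    1   17    3   16    5   10   10    3   14    1    8
L[i]    1    1    2    2    3    3    4    4    2    5    1    4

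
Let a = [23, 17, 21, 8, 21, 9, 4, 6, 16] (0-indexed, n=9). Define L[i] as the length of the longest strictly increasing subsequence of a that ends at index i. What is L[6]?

   i    0    1    2    3    4    5    6    7    8
a[i]   23   17   21    8   21    9    4    6   16
L[i]    1    1    2    1    2    2    1    2    3

1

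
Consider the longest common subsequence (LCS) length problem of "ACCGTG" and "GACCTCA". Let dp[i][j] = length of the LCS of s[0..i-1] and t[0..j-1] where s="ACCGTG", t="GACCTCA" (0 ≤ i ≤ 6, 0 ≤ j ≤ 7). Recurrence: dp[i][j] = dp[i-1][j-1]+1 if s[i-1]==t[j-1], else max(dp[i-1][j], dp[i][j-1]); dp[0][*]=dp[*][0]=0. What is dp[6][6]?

4

   ''  G  A  C  C  T  C  A
''  0  0  0  0  0  0  0  0
 A  0  0  1  1  1  1  1  1
 C  0  0  1  2  2  2  2  2
 C  0  0  1  2  3  3  3  3
 G  0  1  1  2  3  3  3  3
 T  0  1  1  2  3  4  4  4
 G  0  1  1  2  3  4  4  4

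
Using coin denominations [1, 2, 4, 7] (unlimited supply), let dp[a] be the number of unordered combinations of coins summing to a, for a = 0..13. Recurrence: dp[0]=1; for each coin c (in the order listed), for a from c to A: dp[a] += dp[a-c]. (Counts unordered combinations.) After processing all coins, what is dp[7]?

after  coin     0     1     2     3     4     5     6     7     8     9    10    11    12    13
          1     1     1     1     1     1     1     1     1     1     1     1     1     1     1
          2     1     1     2     2     3     3     4     4     5     5     6     6     7     7
          4     1     1     2     2     4     4     6     6     9     9    12    12    16    16
          7     1     1     2     2     4     4     6     7    10    11    14    16    20    22

7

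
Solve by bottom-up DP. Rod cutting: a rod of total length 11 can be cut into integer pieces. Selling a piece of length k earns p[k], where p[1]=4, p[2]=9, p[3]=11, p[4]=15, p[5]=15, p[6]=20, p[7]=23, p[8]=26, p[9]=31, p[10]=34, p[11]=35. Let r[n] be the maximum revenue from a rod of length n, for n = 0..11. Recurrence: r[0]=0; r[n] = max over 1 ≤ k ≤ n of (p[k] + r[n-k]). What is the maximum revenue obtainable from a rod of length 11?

49

   n    0    1    2    3    4    5    6    7    8    9   10   11
r[n]    0    4    9   13   18   22   27   31   36   40   45   49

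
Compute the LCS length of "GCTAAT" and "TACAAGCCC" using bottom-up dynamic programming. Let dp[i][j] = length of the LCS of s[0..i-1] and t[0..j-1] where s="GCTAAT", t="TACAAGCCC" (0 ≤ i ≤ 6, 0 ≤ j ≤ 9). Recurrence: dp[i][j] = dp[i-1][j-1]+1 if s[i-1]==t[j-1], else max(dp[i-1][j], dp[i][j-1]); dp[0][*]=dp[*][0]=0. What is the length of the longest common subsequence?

3

   ''  T  A  C  A  A  G  C  C  C
''  0  0  0  0  0  0  0  0  0  0
 G  0  0  0  0  0  0  1  1  1  1
 C  0  0  0  1  1  1  1  2  2  2
 T  0  1  1  1  1  1  1  2  2  2
 A  0  1  2  2  2  2  2  2  2  2
 A  0  1  2  2  3  3  3  3  3  3
 T  0  1  2  2  3  3  3  3  3  3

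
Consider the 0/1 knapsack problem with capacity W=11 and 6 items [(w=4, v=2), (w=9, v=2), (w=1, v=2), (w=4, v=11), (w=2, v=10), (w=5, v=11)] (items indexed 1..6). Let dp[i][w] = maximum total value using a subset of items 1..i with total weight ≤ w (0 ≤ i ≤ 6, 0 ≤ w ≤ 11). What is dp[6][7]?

23

i\w   0   1   2   3   4   5   6   7   8   9  10  11
  0   0   0   0   0   0   0   0   0   0   0   0   0
  1   0   0   0   0   2   2   2   2   2   2   2   2
  2   0   0   0   0   2   2   2   2   2   2   2   2
  3   0   2   2   2   2   4   4   4   4   4   4   4
  4   0   2   2   2  11  13  13  13  13  15  15  15
  5   0   2  10  12  12  13  21  23  23  23  23  25
  6   0   2  10  12  12  13  21  23  23  23  24  32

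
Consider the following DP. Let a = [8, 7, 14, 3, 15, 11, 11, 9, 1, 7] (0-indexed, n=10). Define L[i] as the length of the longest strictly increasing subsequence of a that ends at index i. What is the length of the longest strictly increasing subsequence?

   i    0    1    2    3    4    5    6    7    8    9
a[i]    8    7   14    3   15   11   11    9    1    7
L[i]    1    1    2    1    3    2    2    2    1    2

3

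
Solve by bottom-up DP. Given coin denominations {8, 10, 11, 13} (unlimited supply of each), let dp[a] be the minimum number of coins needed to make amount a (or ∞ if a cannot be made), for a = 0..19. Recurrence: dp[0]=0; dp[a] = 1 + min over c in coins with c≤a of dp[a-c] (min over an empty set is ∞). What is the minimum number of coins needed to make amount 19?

 a  0  1  2  3  4  5  6  7  8  9 10 11 12 13 14 15 16 17 18 19
dp  0  -  -  -  -  -  -  -  1  -  1  1  -  1  -  -  2  -  2  2
(- denotes ∞ / unreachable)

2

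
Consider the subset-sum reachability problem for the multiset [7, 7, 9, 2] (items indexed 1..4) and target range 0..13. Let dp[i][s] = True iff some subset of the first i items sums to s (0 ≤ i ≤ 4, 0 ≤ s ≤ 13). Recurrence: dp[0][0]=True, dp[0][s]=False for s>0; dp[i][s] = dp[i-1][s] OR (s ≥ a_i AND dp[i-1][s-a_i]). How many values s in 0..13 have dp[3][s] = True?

3

i\s   0   1   2   3   4   5   6   7   8   9  10  11  12  13
  0   T   F   F   F   F   F   F   F   F   F   F   F   F   F
  1   T   F   F   F   F   F   F   T   F   F   F   F   F   F
  2   T   F   F   F   F   F   F   T   F   F   F   F   F   F
  3   T   F   F   F   F   F   F   T   F   T   F   F   F   F
  4   T   F   T   F   F   F   F   T   F   T   F   T   F   F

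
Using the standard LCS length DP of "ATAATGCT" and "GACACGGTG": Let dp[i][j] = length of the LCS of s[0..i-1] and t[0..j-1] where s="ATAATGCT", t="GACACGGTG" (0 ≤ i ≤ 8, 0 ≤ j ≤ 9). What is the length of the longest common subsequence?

4

   ''  G  A  C  A  C  G  G  T  G
''  0  0  0  0  0  0  0  0  0  0
 A  0  0  1  1  1  1  1  1  1  1
 T  0  0  1  1  1  1  1  1  2  2
 A  0  0  1  1  2  2  2  2  2  2
 A  0  0  1  1  2  2  2  2  2  2
 T  0  0  1  1  2  2  2  2  3  3
 G  0  1  1  1  2  2  3  3  3  4
 C  0  1  1  2  2  3  3  3  3  4
 T  0  1  1  2  2  3  3  3  4  4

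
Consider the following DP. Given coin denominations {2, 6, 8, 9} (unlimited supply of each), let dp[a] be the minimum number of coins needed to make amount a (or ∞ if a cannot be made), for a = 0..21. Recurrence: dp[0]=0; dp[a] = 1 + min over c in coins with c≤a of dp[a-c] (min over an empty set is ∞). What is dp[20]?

 a  0  1  2  3  4  5  6  7  8  9 10 11 12 13 14 15 16 17 18 19 20 21
dp  0  -  1  -  2  -  1  -  1  1  2  2  2  3  2  2  2  2  2  3  3  3
(- denotes ∞ / unreachable)

3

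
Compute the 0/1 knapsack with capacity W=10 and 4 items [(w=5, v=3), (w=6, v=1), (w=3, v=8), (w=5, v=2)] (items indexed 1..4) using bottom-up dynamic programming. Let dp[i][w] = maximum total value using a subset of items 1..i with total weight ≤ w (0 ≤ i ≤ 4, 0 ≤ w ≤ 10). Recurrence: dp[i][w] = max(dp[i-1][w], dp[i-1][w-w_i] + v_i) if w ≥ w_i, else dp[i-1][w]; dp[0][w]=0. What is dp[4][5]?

i\w   0   1   2   3   4   5   6   7   8   9  10
  0   0   0   0   0   0   0   0   0   0   0   0
  1   0   0   0   0   0   3   3   3   3   3   3
  2   0   0   0   0   0   3   3   3   3   3   3
  3   0   0   0   8   8   8   8   8  11  11  11
  4   0   0   0   8   8   8   8   8  11  11  11

8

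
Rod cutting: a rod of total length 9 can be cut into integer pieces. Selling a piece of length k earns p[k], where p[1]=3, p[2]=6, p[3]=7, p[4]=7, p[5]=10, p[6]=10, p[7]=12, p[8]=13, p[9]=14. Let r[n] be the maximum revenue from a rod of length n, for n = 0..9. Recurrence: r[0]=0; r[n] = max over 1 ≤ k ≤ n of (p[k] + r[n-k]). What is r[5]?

15

   n    0    1    2    3    4    5    6    7    8    9
r[n]    0    3    6    9   12   15   18   21   24   27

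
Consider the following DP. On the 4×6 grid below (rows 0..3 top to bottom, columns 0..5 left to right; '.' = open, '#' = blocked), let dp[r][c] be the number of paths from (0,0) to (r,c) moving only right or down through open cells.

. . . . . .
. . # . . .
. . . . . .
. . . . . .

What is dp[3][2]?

7

r\c   0   1   2   3   4   5
  0   1   1   1   1   1   1
  1   1   2   0   1   2   3
  2   1   3   3   4   6   9
  3   1   4   7  11  17  26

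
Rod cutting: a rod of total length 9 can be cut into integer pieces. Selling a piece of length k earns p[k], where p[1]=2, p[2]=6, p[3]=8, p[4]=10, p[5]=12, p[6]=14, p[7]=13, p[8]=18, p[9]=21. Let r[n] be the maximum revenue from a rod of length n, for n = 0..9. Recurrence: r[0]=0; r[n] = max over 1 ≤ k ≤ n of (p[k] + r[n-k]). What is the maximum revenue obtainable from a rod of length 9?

   n    0    1    2    3    4    5    6    7    8    9
r[n]    0    2    6    8   12   14   18   20   24   26

26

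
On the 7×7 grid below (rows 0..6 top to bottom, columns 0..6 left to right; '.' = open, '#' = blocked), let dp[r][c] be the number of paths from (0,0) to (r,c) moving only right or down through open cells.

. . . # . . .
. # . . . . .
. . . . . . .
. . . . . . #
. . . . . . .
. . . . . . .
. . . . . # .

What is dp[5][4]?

r\c   0   1   2   3   4   5   6
  0   1   1   1   0   0   0   0
  1   1   0   1   1   1   1   1
  2   1   1   2   3   4   5   6
  3   1   2   4   7  11  16   0
  4   1   3   7  14  25  41  41
  5   1   4  11  25  50  91 132
  6   1   5  16  41  91   0 132

50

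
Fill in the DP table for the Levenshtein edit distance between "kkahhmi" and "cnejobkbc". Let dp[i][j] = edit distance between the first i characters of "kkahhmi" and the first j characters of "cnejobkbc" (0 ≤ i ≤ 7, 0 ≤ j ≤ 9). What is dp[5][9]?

   ''  c  n  e  j  o  b  k  b  c
''  0  1  2  3  4  5  6  7  8  9
 k  1  1  2  3  4  5  6  6  7  8
 k  2  2  2  3  4  5  6  6  7  8
 a  3  3  3  3  4  5  6  7  7  8
 h  4  4  4  4  4  5  6  7  8  8
 h  5  5  5  5  5  5  6  7  8  9
 m  6  6  6  6  6  6  6  7  8  9
 i  7  7  7  7  7  7  7  7  8  9

9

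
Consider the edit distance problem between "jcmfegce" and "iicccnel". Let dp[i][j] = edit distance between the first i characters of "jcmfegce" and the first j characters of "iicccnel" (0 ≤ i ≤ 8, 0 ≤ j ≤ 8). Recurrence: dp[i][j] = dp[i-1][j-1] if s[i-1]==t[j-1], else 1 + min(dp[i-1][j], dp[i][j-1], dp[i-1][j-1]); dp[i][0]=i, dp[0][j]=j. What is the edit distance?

   ''  i  i  c  c  c  n  e  l
''  0  1  2  3  4  5  6  7  8
 j  1  1  2  3  4  5  6  7  8
 c  2  2  2  2  3  4  5  6  7
 m  3  3  3  3  3  4  5  6  7
 f  4  4  4  4  4  4  5  6  7
 e  5  5  5  5  5  5  5  5  6
 g  6  6  6  6  6  6  6  6  6
 c  7  7  7  6  6  6  7  7  7
 e  8  8  8  7  7  7  7  7  8

8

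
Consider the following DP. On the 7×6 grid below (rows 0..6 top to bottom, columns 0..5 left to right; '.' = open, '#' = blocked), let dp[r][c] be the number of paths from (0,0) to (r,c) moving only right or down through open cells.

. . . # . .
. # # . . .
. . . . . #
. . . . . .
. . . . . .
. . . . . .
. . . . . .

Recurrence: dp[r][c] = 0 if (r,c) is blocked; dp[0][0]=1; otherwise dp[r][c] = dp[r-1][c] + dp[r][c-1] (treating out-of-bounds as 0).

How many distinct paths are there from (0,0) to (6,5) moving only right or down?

r\c   0   1   2   3   4   5
  0   1   1   1   0   0   0
  1   1   0   0   0   0   0
  2   1   1   1   1   1   0
  3   1   2   3   4   5   5
  4   1   3   6  10  15  20
  5   1   4  10  20  35  55
  6   1   5  15  35  70 125

125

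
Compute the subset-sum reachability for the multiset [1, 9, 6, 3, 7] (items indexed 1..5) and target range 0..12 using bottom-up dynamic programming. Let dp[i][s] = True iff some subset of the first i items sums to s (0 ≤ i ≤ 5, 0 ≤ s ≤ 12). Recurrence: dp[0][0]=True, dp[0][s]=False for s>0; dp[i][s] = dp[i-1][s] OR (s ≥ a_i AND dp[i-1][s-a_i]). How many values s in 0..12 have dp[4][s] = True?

i\s   0   1   2   3   4   5   6   7   8   9  10  11  12
  0   T   F   F   F   F   F   F   F   F   F   F   F   F
  1   T   T   F   F   F   F   F   F   F   F   F   F   F
  2   T   T   F   F   F   F   F   F   F   T   T   F   F
  3   T   T   F   F   F   F   T   T   F   T   T   F   F
  4   T   T   F   T   T   F   T   T   F   T   T   F   T
  5   T   T   F   T   T   F   T   T   T   T   T   T   T

9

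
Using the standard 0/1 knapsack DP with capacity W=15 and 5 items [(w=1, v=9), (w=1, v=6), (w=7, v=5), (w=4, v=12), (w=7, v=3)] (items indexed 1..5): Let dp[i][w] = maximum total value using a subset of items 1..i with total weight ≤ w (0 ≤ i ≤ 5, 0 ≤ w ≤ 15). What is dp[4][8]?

27

i\w   0   1   2   3   4   5   6   7   8   9  10  11  12  13  14  15
  0   0   0   0   0   0   0   0   0   0   0   0   0   0   0   0   0
  1   0   9   9   9   9   9   9   9   9   9   9   9   9   9   9   9
  2   0   9  15  15  15  15  15  15  15  15  15  15  15  15  15  15
  3   0   9  15  15  15  15  15  15  15  20  20  20  20  20  20  20
  4   0   9  15  15  15  21  27  27  27  27  27  27  27  32  32  32
  5   0   9  15  15  15  21  27  27  27  27  27  27  27  32  32  32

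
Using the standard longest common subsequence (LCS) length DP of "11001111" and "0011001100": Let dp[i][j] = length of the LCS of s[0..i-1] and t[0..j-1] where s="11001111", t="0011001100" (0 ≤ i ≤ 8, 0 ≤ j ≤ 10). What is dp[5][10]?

   ''  0  0  1  1  0  0  1  1  0  0
''  0  0  0  0  0  0  0  0  0  0  0
 1  0  0  0  1  1  1  1  1  1  1  1
 1  0  0  0  1  2  2  2  2  2  2  2
 0  0  1  1  1  2  3  3  3  3  3  3
 0  0  1  2  2  2  3  4  4  4  4  4
 1  0  1  2  3  3  3  4  5  5  5  5
 1  0  1  2  3  4  4  4  5  6  6  6
 1  0  1  2  3  4  4  4  5  6  6  6
 1  0  1  2  3  4  4  4  5  6  6  6

5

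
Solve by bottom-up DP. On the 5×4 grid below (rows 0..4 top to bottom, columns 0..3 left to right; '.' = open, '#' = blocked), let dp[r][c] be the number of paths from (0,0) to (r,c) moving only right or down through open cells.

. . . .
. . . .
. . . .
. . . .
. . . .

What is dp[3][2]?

r\c   0   1   2   3
  0   1   1   1   1
  1   1   2   3   4
  2   1   3   6  10
  3   1   4  10  20
  4   1   5  15  35

10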